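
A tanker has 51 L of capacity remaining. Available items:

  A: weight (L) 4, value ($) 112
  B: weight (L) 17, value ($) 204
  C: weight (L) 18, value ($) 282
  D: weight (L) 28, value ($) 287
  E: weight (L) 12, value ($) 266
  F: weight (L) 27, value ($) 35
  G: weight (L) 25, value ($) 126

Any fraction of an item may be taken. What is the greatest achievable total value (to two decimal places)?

Greedy by value/weight ratio, highest first.
Order: A (112/4=28.00) > E (266/12=22.17) > C (282/18=15.67) > B (204/17=12.00) > D (287/28=10.25) > G (126/25=5.04) > F (35/27=1.30)
Fill: take A (4 @ 112) → take E (12 @ 266) → take C (18 @ 282) → take B (17 @ 204); 51/51 used.
Total value = 864.00

864.00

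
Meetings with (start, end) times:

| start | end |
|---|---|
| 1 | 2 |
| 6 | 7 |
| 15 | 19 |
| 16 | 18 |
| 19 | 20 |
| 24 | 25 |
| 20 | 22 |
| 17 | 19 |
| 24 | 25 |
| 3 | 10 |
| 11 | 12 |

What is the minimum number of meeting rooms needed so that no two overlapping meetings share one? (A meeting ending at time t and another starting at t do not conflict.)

3

The answer is the maximum number of intervals overlapping at any instant.
Events (time:±→running): 1:+→1 2:-→0 3:+→1 6:+→2 7:-→1 10:-→0 11:+→1 12:-→0 15:+→1 16:+→2 17:+→3 … peak 3.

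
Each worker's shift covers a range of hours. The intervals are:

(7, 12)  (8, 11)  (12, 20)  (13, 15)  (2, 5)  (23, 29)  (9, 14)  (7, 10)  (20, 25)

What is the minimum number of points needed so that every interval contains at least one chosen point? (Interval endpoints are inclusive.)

By right end: [2,5]  [7,10]  [8,11]  [7,12]  [9,14]  [13,15]  [12,20]  [20,25]  [23,29]
[2,5] uncovered → point at 5; [7,10] uncovered → point at 10; [13,15] uncovered → point at 15; [20,25] uncovered → point at 25.
Points: 5, 10, 15, 25 (4 total).

4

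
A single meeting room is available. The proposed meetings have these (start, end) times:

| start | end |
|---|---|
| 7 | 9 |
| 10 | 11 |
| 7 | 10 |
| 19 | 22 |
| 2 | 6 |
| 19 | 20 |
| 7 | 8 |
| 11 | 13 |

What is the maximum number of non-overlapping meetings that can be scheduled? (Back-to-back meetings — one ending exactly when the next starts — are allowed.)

Order by finish time; keep every interval that doesn't clash with the previous kept one.
Sorted by end: (2,6)  (7,8)  (7,9)  (7,10)  (10,11)  (11,13)  (19,20)  (19,22)
take (2,6); take (7,8); take (10,11); take (11,13); take (19,20); skip (19,22).
Selected 5 meetings.

5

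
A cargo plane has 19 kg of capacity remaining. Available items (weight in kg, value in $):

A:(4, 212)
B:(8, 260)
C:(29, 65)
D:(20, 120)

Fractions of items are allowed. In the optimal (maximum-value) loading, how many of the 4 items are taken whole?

2

Sort by value per unit weight and fill in that order.
Order: A (212/4=53.00) > B (260/8=32.50) > D (120/20=6.00) > C (65/29=2.24)
Fill: take A (4 @ 212) → take B (8 @ 260) → take 7/20 of D → 42.00; 19/19 used.
2 item(s) taken whole; one partial (take 7/20 of D).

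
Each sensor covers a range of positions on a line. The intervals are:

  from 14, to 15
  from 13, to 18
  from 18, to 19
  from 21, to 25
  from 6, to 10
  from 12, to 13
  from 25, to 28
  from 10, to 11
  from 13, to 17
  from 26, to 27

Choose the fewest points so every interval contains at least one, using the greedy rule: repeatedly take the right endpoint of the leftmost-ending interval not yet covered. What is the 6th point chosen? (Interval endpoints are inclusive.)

By right end: [6,10]  [10,11]  [12,13]  [14,15]  [13,17]  [13,18]  [18,19]  [21,25]  [26,27]  [25,28]
[6,10] uncovered → point at 10; [12,13] uncovered → point at 13; [14,15] uncovered → point at 15; [18,19] uncovered → point at 19; [21,25] uncovered → point at 25; [26,27] uncovered → point at 27.
Points: 10, 13, 15, 19, 25, 27 (6 total).

27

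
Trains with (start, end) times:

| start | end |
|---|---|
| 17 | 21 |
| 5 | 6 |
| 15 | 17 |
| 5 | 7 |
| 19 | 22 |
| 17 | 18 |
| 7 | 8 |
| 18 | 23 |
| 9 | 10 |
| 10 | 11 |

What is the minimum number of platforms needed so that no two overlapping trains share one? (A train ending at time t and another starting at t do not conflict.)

The answer is the maximum number of intervals overlapping at any instant.
Events (time:±→running): 5:+→1 5:+→2 6:-→1 7:-→0 7:+→1 8:-→0 9:+→1 10:-→0 10:+→1 11:-→0 15:+→1 17:-→0 17:+→1 17:+→2 18:-→1 18:+→2 19:+→3 … peak 3.

3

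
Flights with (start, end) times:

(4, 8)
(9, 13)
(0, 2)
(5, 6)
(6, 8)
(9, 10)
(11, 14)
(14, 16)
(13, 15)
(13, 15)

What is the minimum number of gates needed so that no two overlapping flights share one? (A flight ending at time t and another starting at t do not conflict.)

3

Events (time:±→running): 0:+→1 2:-→0 4:+→1 5:+→2 6:-→1 6:+→2 8:-→1 8:-→0 9:+→1 9:+→2 10:-→1 11:+→2 13:-→1 13:+→2 13:+→3 … peak 3.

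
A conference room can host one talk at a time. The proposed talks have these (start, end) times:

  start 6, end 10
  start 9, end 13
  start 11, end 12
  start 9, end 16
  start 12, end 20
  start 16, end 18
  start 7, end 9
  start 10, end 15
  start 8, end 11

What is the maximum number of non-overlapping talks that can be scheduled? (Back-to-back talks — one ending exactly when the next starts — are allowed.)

Sort by end time and greedily take each interval whose start is ≥ the last chosen end.
By end time: (7,9), (6,10), (8,11), (11,12), (9,13), (10,15), (9,16), (16,18), (12,20).
Pick (7,9); next start ≥ 9 → (11,12); next start ≥ 12 → (16,18).
Selected 3 talks.

3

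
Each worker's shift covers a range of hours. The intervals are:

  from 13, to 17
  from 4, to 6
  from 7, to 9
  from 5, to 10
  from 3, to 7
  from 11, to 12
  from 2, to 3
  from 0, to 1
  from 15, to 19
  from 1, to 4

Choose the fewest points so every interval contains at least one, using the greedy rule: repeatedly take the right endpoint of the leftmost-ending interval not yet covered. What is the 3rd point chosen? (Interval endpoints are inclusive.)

Sort by right endpoint; whenever an interval is uncovered, place a point at its right end.
By right end: [0,1]  [2,3]  [1,4]  [4,6]  [3,7]  [7,9]  [5,10]  [11,12]  [13,17]  [15,19]
[0,1] uncovered → point at 1; [2,3] uncovered → point at 3; [4,6] uncovered → point at 6; [7,9] uncovered → point at 9; [11,12] uncovered → point at 12; [13,17] uncovered → point at 17.
Points: 1, 3, 6, 9, 12, 17 (6 total).

6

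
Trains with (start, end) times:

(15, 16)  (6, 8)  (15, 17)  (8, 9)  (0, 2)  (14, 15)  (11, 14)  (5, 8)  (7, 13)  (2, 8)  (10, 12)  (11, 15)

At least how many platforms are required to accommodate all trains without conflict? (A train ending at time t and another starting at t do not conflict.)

Count concurrent intervals with a sweep; the peak is the room count.
Events (time:±→running): 0:+→1 2:-→0 2:+→1 5:+→2 6:+→3 7:+→4 … peak 4.

4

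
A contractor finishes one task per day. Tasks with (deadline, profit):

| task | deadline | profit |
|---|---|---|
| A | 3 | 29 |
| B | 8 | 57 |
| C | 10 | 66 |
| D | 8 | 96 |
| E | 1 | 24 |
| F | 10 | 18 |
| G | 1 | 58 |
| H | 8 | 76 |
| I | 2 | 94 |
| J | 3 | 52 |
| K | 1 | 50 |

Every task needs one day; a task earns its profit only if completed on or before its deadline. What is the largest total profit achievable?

Take jobs in profit order; each goes to the latest open slot no later than its deadline.
By profit: D(d8,96), I(d2,94), H(d8,76), C(d10,66), G(d1,58), B(d8,57), J(d3,52), K(d1,50), A(d3,29), E(d1,24), F(d10,18)
D→slot 8; I→slot 2; H→slot 7; C→slot 10; G→slot 1; B→slot 6; J→slot 3; K skipped; A skipped; E skipped; F→slot 9.
Profit = 58 + 94 + 52 + 57 + 76 + 96 + 18 + 66 = 517

517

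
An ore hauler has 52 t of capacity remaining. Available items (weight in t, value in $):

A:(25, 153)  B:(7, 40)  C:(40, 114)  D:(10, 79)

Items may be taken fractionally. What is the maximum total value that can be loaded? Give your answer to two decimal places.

Greedy by value/weight ratio, highest first.
Order: D (79/10=7.90) > A (153/25=6.12) > B (40/7=5.71) > C (114/40=2.85)
Fill: take D (10 @ 79) → take A (25 @ 153) → take B (7 @ 40) → take 10/40 of C → 28.50; 52/52 used.
Total value = 300.50

300.50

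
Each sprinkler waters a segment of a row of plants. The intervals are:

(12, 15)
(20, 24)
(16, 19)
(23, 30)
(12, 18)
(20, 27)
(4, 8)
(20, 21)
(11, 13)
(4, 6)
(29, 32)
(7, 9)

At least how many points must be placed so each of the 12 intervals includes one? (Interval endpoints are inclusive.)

6

Sorted: [4,6] [4,8] [7,9] [11,13] [12,15] [12,18] [16,19] [20,21] [20,24] [20,27] [23,30] [29,32]
{[4,6],[4,8]} hit by 6; {[7,9]} hit by 9; {[11,13],[12,15],[12,18]} hit by 13; {[16,19]} hit by 19; {[20,21],[20,24],[20,27]} hit by 21; {[23,30],[29,32]} hit by 30.
Points: 6, 9, 13, 19, 21, 30 (6 total).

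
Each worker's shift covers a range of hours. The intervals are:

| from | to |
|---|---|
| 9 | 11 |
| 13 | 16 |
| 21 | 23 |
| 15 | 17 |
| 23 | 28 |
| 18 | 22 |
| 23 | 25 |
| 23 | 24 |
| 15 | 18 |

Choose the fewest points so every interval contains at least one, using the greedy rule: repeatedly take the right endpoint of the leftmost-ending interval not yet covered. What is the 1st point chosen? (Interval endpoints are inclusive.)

By right end: [9,11]  [13,16]  [15,17]  [15,18]  [18,22]  [21,23]  [23,24]  [23,25]  [23,28]
[9,11] uncovered → point at 11; [13,16] uncovered → point at 16; [18,22] uncovered → point at 22; [23,24] uncovered → point at 24.
Points: 11, 16, 22, 24 (4 total).

11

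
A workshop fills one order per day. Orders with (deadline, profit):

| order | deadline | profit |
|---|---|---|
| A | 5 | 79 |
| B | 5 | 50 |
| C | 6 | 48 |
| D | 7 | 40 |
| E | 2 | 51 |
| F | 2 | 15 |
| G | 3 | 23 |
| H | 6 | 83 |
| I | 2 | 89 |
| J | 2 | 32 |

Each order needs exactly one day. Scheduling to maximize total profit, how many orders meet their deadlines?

By profit: I(d2,89), H(d6,83), A(d5,79), E(d2,51), B(d5,50), C(d6,48), D(d7,40), J(d2,32), G(d3,23), F(d2,15)
I→slot 2; H→slot 6; A→slot 5; E→slot 1; B→slot 4; C→slot 3; D→slot 7; J skipped; G skipped; F skipped.
7 of 10 scheduled.

7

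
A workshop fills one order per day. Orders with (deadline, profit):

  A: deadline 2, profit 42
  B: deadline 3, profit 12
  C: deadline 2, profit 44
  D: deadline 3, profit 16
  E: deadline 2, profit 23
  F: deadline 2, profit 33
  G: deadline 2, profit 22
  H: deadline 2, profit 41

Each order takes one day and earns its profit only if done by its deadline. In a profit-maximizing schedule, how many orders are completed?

Sort by profit descending; place each in the latest free slot ≤ its deadline.
Profit order: C=44 A=42 H=41 F=33 E=23 G=22 D=16 B=12
Assign: C→slot 2, A→slot 1, H skipped, F skipped, E skipped, G skipped, D→slot 3, B skipped.
Slots: [1:A] [2:C] [3:D]
3 of 8 scheduled.

3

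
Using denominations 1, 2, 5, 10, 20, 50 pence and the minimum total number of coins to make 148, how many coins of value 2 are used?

1

148 − 2×50→48 − 2×20→8 − 1×5→3 − 1×2→1 − 1×1→0
Count of 2: 1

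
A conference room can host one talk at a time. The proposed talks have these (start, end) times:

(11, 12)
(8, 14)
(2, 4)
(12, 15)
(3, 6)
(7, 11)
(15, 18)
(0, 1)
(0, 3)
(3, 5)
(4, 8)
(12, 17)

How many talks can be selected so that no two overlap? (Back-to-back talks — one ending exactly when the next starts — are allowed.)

By end time: (0,1), (0,3), (2,4), (3,5), (3,6), (4,8), (7,11), (11,12), (8,14), (12,15), (12,17), (15,18).
Pick (0,1); next start ≥ 1 → (2,4); next start ≥ 4 → (4,8); next start ≥ 8 → (11,12); next start ≥ 12 → (12,15); next start ≥ 15 → (15,18).
Selected 6 talks.

6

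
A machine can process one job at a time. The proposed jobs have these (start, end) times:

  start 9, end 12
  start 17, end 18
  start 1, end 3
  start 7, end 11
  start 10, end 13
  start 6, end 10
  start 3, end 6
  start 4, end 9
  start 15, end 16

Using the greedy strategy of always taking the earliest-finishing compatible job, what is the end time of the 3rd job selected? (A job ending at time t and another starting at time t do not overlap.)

Greedy by earliest finish: after sorting by end time, pick each interval compatible with the last pick.
Sorted by end: (1,3)  (3,6)  (4,9)  (6,10)  (7,11)  (9,12)  (10,13)  (15,16)  (17,18)
take (1,3); take (3,6); take (6,10); skip (9,12); take (10,13); take (15,16); take (17,18).
Selected: (1,3) (3,6) (6,10) (10,13) (15,16) (17,18)

10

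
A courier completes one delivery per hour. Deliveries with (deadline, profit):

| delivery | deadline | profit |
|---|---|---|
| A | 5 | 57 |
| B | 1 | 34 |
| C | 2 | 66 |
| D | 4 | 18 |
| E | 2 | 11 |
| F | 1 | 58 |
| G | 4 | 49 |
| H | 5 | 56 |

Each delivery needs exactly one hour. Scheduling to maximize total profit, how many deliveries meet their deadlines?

Sort by profit descending; place each in the latest free slot ≤ its deadline.
Profit order: C=66 F=58 A=57 H=56 G=49 B=34 D=18 E=11
Assign: C→slot 2, F→slot 1, A→slot 5, H→slot 4, G→slot 3, B skipped, D skipped, E skipped.
Slots: [1:F] [2:C] [3:G] [4:H] [5:A]
5 of 8 scheduled.

5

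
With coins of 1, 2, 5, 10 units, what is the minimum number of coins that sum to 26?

Use the largest denomination that fits, subtract, and repeat.
26 − 2×10→6 − 1×5→1 − 1×1→0
Total coins = 2 + 1 + 1 = 4

4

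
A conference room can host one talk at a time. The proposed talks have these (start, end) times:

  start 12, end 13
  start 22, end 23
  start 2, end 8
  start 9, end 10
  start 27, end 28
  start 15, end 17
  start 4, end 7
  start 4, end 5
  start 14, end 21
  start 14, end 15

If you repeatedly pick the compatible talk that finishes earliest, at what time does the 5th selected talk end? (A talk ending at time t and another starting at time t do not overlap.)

Sorted by end: (4,5)  (4,7)  (2,8)  (9,10)  (12,13)  (14,15)  (15,17)  (14,21)  (22,23)  (27,28)
take (4,5); skip (2,8); take (9,10); take (12,13); take (14,15); take (15,17); take (22,23); take (27,28).
Selected: (4,5) (9,10) (12,13) (14,15) (15,17) (22,23) (27,28)

17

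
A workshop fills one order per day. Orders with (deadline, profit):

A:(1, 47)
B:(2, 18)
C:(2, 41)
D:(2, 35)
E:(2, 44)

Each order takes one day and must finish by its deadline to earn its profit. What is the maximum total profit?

Profit order: A=47 E=44 C=41 D=35 B=18
Assign: A→slot 1, E→slot 2, C skipped, D skipped, B skipped.
Slots: [1:A] [2:E]
Profit = 47 + 44 = 91

91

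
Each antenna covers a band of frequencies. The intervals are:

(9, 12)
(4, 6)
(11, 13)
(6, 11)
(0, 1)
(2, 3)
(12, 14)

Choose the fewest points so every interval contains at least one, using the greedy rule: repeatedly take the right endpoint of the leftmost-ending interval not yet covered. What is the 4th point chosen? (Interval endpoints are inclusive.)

Sorted: [0,1] [2,3] [4,6] [6,11] [9,12] [11,13] [12,14]
{[0,1]} hit by 1; {[2,3]} hit by 3; {[4,6],[6,11]} hit by 6; {[9,12],[11,13],[12,14]} hit by 12.
Points: 1, 3, 6, 12 (4 total).

12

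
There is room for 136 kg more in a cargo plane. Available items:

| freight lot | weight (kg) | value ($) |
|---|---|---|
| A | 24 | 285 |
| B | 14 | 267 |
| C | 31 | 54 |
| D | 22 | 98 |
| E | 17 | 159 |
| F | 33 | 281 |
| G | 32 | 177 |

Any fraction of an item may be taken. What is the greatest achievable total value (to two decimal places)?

1240.27

Greedy by value/weight ratio, highest first.
Ratios (sorted): B 19.07, A 11.88, E 9.35, F 8.52, G 5.53, D 4.45, C 1.74
take B (14 @ 267); take A (24 @ 285); take E (17 @ 159); take F (33 @ 281); take G (32 @ 177); take 16/22 of D → 71.27. Capacity used 136/136.
Total value = 1240.27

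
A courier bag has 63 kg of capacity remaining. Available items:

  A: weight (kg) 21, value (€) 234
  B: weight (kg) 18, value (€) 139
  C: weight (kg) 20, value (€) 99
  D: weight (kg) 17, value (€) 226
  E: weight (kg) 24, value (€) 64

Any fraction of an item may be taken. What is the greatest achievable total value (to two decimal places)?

633.65

Sort by value per unit weight and fill in that order.
Ratios (sorted): D 13.29, A 11.14, B 7.72, C 4.95, E 2.67
take D (17 @ 226); take A (21 @ 234); take B (18 @ 139); take 7/20 of C → 34.65. Capacity used 63/63.
Total value = 633.65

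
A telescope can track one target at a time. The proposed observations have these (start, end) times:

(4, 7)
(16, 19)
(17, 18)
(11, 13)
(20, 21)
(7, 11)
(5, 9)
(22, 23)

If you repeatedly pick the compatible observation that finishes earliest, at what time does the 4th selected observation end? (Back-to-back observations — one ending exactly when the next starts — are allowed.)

Order by finish time; keep every interval that doesn't clash with the previous kept one.
By end time: (4,7), (5,9), (7,11), (11,13), (17,18), (16,19), (20,21), (22,23).
Pick (4,7); next start ≥ 7 → (7,11); next start ≥ 11 → (11,13); next start ≥ 13 → (17,18); next start ≥ 18 → (20,21); next start ≥ 21 → (22,23).
Selected: (4,7) (7,11) (11,13) (17,18) (20,21) (22,23)

18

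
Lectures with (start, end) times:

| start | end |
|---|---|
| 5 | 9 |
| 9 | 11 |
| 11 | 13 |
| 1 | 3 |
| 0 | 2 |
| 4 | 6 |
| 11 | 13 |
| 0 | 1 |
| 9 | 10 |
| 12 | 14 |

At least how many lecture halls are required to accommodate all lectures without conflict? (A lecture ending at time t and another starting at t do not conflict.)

3

The answer is the maximum number of intervals overlapping at any instant.
Events (time:±→running): 0:+→1 0:+→2 1:-→1 1:+→2 2:-→1 3:-→0 4:+→1 5:+→2 6:-→1 9:-→0 9:+→1 9:+→2 10:-→1 11:-→0 11:+→1 11:+→2 12:+→3 … peak 3.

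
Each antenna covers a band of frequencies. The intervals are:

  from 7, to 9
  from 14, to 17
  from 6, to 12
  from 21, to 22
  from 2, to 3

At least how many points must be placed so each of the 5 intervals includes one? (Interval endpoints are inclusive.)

Sorted: [2,3] [7,9] [6,12] [14,17] [21,22]
{[2,3]} hit by 3; {[7,9],[6,12]} hit by 9; {[14,17]} hit by 17; {[21,22]} hit by 22.
Points: 3, 9, 17, 22 (4 total).

4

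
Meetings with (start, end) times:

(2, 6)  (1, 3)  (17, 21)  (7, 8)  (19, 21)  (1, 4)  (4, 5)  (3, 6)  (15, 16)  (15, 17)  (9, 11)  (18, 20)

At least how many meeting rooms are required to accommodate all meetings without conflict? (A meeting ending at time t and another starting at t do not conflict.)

3

The answer is the maximum number of intervals overlapping at any instant.
Events (time:±→running): 1:+→1 1:+→2 2:+→3 … peak 3.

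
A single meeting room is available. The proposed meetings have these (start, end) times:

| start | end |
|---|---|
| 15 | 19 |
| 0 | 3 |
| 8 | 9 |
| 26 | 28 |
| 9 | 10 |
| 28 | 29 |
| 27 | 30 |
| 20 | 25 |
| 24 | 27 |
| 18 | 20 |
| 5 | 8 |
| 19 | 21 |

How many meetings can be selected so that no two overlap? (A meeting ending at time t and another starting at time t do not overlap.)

Greedy by earliest finish: after sorting by end time, pick each interval compatible with the last pick.
By end time: (0,3), (5,8), (8,9), (9,10), (15,19), (18,20), (19,21), (20,25), (24,27), (26,28), (28,29), (27,30).
Pick (0,3); next start ≥ 3 → (5,8); next start ≥ 8 → (8,9); next start ≥ 9 → (9,10); next start ≥ 10 → (15,19); next start ≥ 19 → (19,21); next start ≥ 21 → (24,27); next start ≥ 27 → (28,29).
Selected 8 meetings.

8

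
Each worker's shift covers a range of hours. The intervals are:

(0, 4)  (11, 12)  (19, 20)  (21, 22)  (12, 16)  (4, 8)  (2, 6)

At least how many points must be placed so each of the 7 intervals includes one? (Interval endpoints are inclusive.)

Process intervals by earliest right end; each time one isn't hit yet, stab at its right endpoint.
By right end: [0,4]  [2,6]  [4,8]  [11,12]  [12,16]  [19,20]  [21,22]
[0,4] uncovered → point at 4; [11,12] uncovered → point at 12; [19,20] uncovered → point at 20; [21,22] uncovered → point at 22.
Points: 4, 12, 20, 22 (4 total).

4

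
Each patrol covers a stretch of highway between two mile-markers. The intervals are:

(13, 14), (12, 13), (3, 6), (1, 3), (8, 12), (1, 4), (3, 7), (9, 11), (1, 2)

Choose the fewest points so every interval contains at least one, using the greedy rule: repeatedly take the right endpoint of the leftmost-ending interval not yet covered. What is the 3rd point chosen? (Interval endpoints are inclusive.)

By right end: [1,2]  [1,3]  [1,4]  [3,6]  [3,7]  [9,11]  [8,12]  [12,13]  [13,14]
[1,2] uncovered → point at 2; [3,6] uncovered → point at 6; [9,11] uncovered → point at 11; [12,13] uncovered → point at 13.
Points: 2, 6, 11, 13 (4 total).

11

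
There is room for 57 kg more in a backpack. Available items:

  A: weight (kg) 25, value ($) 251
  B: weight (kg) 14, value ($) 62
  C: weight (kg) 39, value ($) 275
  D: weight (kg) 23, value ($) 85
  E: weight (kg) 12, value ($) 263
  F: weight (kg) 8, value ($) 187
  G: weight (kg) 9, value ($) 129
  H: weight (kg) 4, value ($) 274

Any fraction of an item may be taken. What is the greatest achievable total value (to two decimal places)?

Greedy by value/weight ratio, highest first.
Ratios (sorted): H 68.50, F 23.38, E 21.92, G 14.33, A 10.04, C 7.05, B 4.43, D 3.70
take H (4 @ 274); take F (8 @ 187); take E (12 @ 263); take G (9 @ 129); take 24/25 of A → 240.96. Capacity used 57/57.
Total value = 1093.96

1093.96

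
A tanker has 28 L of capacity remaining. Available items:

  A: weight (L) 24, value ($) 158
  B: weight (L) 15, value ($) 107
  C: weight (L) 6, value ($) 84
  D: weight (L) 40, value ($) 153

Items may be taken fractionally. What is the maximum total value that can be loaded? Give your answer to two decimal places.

237.08

Order: C (84/6=14.00) > B (107/15=7.13) > A (158/24=6.58) > D (153/40=3.83)
Fill: take C (6 @ 84) → take B (15 @ 107) → take 7/24 of A → 46.08; 28/28 used.
Total value = 237.08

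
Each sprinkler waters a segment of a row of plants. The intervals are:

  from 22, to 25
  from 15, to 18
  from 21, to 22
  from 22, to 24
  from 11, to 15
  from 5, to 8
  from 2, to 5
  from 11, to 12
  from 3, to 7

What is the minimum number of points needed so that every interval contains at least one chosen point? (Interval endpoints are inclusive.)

Process intervals by earliest right end; each time one isn't hit yet, stab at its right endpoint.
By right end: [2,5]  [3,7]  [5,8]  [11,12]  [11,15]  [15,18]  [21,22]  [22,24]  [22,25]
[2,5] uncovered → point at 5; [11,12] uncovered → point at 12; [15,18] uncovered → point at 18; [21,22] uncovered → point at 22.
Points: 5, 12, 18, 22 (4 total).

4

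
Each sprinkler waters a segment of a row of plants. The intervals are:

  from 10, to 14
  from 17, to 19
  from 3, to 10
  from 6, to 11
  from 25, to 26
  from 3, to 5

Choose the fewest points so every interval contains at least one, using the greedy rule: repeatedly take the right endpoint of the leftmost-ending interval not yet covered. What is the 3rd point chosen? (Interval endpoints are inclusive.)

19

Sorted: [3,5] [3,10] [6,11] [10,14] [17,19] [25,26]
{[3,5],[3,10]} hit by 5; {[6,11],[10,14]} hit by 11; {[17,19]} hit by 19; {[25,26]} hit by 26.
Points: 5, 11, 19, 26 (4 total).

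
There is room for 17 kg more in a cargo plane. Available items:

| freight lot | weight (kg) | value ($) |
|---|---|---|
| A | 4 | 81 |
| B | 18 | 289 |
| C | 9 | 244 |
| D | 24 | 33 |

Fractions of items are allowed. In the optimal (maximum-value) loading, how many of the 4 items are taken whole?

Greedy by value/weight ratio, highest first.
Order: C (244/9=27.11) > A (81/4=20.25) > B (289/18=16.06) > D (33/24=1.38)
Fill: take C (9 @ 244) → take A (4 @ 81) → take 4/18 of B → 64.22; 17/17 used.
2 item(s) taken whole; one partial (take 4/18 of B).

2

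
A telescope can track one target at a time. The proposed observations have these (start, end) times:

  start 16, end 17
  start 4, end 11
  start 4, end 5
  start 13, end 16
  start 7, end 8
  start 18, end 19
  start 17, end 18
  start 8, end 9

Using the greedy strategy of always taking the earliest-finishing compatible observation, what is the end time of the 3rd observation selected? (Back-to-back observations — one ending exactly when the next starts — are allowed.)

By end time: (4,5), (7,8), (8,9), (4,11), (13,16), (16,17), (17,18), (18,19).
Pick (4,5); next start ≥ 5 → (7,8); next start ≥ 8 → (8,9); next start ≥ 9 → (13,16); next start ≥ 16 → (16,17); next start ≥ 17 → (17,18); next start ≥ 18 → (18,19).
Selected: (4,5) (7,8) (8,9) (13,16) (16,17) (17,18) (18,19)

9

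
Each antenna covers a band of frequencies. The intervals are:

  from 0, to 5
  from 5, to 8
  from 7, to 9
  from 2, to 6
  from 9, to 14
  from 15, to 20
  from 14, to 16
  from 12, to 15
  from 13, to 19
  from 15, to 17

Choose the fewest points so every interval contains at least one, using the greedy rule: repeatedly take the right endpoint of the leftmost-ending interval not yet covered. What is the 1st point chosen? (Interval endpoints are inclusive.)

5

By right end: [0,5]  [2,6]  [5,8]  [7,9]  [9,14]  [12,15]  [14,16]  [15,17]  [13,19]  [15,20]
[0,5] uncovered → point at 5; [7,9] uncovered → point at 9; [12,15] uncovered → point at 15.
Points: 5, 9, 15 (3 total).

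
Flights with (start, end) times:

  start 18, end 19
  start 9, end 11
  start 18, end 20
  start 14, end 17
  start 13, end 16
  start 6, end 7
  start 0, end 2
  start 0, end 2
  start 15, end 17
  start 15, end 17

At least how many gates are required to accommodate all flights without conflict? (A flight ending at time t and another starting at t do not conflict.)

4

Events (time:±→running): 0:+→1 0:+→2 2:-→1 2:-→0 6:+→1 7:-→0 9:+→1 11:-→0 13:+→1 14:+→2 15:+→3 15:+→4 … peak 4.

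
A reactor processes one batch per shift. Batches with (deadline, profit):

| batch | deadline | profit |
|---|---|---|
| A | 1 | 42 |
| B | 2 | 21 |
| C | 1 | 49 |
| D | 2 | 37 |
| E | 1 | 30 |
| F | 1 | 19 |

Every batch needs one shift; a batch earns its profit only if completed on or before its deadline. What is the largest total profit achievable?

86

Take jobs in profit order; each goes to the latest open slot no later than its deadline.
Profit order: C=49 A=42 D=37 E=30 B=21 F=19
Assign: C→slot 1, A skipped, D→slot 2, E skipped, B skipped, F skipped.
Slots: [1:C] [2:D]
Profit = 49 + 37 = 86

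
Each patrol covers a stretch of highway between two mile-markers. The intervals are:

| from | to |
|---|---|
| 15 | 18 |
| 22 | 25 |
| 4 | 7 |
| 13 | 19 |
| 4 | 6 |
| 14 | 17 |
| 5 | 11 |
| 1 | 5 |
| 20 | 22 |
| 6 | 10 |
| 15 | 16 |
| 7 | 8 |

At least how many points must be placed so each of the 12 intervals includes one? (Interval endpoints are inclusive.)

4

Sorted: [1,5] [4,6] [4,7] [7,8] [6,10] [5,11] [15,16] [14,17] [15,18] [13,19] [20,22] [22,25]
{[1,5],[4,6],[4,7]} hit by 5; {[7,8],[6,10],[5,11]} hit by 8; {[15,16],[14,17],[15,18],[13,19]} hit by 16; {[20,22],[22,25]} hit by 22.
Points: 5, 8, 16, 22 (4 total).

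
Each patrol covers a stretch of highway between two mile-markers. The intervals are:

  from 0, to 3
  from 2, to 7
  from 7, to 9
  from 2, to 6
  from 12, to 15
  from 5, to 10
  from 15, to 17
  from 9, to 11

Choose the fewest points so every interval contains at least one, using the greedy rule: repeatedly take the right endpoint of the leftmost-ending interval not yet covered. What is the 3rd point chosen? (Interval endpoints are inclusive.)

15

Sort by right endpoint; whenever an interval is uncovered, place a point at its right end.
Sorted: [0,3] [2,6] [2,7] [7,9] [5,10] [9,11] [12,15] [15,17]
{[0,3],[2,6],[2,7]} hit by 3; {[7,9],[5,10],[9,11]} hit by 9; {[12,15],[15,17]} hit by 15.
Points: 3, 9, 15 (3 total).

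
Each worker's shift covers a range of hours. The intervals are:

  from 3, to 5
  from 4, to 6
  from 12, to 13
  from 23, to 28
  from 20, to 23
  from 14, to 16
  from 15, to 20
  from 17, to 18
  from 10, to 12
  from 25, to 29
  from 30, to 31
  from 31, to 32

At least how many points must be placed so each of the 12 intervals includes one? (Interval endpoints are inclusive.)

7

Sorted: [3,5] [4,6] [10,12] [12,13] [14,16] [17,18] [15,20] [20,23] [23,28] [25,29] [30,31] [31,32]
{[3,5],[4,6]} hit by 5; {[10,12],[12,13]} hit by 12; {[14,16]} hit by 16; {[17,18],[15,20]} hit by 18; {[20,23],[23,28]} hit by 23; {[25,29]} hit by 29; {[30,31],[31,32]} hit by 31.
Points: 5, 12, 16, 18, 23, 29, 31 (7 total).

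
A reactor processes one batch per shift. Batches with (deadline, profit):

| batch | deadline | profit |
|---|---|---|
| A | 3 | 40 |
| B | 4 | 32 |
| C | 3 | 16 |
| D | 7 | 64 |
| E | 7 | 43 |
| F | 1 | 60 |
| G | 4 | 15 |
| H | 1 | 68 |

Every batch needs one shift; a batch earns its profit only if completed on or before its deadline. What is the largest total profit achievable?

Take jobs in profit order; each goes to the latest open slot no later than its deadline.
By profit: H(d1,68), D(d7,64), F(d1,60), E(d7,43), A(d3,40), B(d4,32), C(d3,16), G(d4,15)
H→slot 1; D→slot 7; F skipped; E→slot 6; A→slot 3; B→slot 4; C→slot 2; G skipped.
Profit = 68 + 16 + 40 + 32 + 43 + 64 = 263

263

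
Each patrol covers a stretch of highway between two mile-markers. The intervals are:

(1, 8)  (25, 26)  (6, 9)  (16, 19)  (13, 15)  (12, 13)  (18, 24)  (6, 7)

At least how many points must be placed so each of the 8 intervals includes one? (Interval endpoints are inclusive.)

Process intervals by earliest right end; each time one isn't hit yet, stab at its right endpoint.
Sorted: [6,7] [1,8] [6,9] [12,13] [13,15] [16,19] [18,24] [25,26]
{[6,7],[1,8],[6,9]} hit by 7; {[12,13],[13,15]} hit by 13; {[16,19],[18,24]} hit by 19; {[25,26]} hit by 26.
Points: 7, 13, 19, 26 (4 total).

4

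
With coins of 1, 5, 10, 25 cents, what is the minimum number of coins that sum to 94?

Greedy: take as many of the largest coin as possible, then repeat with the remainder.
94 − 3×25→19 − 1×10→9 − 1×5→4 − 4×1→0
Total coins = 3 + 1 + 1 + 4 = 9

9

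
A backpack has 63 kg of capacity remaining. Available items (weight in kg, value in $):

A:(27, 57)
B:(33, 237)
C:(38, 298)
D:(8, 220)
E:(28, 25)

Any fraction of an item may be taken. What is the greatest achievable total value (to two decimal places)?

640.09

Greedy by value/weight ratio, highest first.
Order: D (220/8=27.50) > C (298/38=7.84) > B (237/33=7.18) > A (57/27=2.11) > E (25/28=0.89)
Fill: take D (8 @ 220) → take C (38 @ 298) → take 17/33 of B → 122.09; 63/63 used.
Total value = 640.09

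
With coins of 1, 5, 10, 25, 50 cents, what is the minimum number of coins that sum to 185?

5

185 − 3×50→35 − 1×25→10 − 1×10→0
Total coins = 3 + 1 + 1 = 5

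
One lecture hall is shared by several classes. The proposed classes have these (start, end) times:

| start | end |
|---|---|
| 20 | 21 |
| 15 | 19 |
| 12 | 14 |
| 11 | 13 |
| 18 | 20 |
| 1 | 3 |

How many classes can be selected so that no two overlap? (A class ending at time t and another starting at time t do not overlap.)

Sort by end time and greedily take each interval whose start is ≥ the last chosen end.
By end time: (1,3), (11,13), (12,14), (15,19), (18,20), (20,21).
Pick (1,3); next start ≥ 3 → (11,13); next start ≥ 13 → (15,19); next start ≥ 19 → (20,21).
Selected 4 classes.

4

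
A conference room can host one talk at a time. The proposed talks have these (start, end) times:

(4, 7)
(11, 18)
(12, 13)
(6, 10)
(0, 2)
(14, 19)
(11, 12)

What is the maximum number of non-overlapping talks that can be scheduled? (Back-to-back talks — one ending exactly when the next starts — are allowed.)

Sort by end time and greedily take each interval whose start is ≥ the last chosen end.
By end time: (0,2), (4,7), (6,10), (11,12), (12,13), (11,18), (14,19).
Pick (0,2); next start ≥ 2 → (4,7); next start ≥ 7 → (11,12); next start ≥ 12 → (12,13); next start ≥ 13 → (14,19).
Selected 5 talks.

5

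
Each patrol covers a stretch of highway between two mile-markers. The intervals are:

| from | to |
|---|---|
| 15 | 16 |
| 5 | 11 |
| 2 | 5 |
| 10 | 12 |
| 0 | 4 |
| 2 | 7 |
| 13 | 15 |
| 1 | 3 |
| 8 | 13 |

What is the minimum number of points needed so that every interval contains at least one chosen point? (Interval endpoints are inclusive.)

Process intervals by earliest right end; each time one isn't hit yet, stab at its right endpoint.
By right end: [1,3]  [0,4]  [2,5]  [2,7]  [5,11]  [10,12]  [8,13]  [13,15]  [15,16]
[1,3] uncovered → point at 3; [5,11] uncovered → point at 11; [13,15] uncovered → point at 15.
Points: 3, 11, 15 (3 total).

3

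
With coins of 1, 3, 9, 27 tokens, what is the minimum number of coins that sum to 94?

6

Use the largest denomination that fits, subtract, and repeat.
94 − 3×27→13 − 1×9→4 − 1×3→1 − 1×1→0
Total coins = 3 + 1 + 1 + 1 = 6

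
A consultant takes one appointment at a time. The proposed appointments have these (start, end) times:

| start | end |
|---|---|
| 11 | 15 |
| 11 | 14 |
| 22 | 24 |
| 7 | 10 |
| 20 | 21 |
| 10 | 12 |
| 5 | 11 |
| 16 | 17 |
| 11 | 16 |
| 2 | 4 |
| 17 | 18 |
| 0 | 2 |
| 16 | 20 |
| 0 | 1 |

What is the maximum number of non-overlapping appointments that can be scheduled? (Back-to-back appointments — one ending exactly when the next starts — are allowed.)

Sorted by end: (0,1)  (0,2)  (2,4)  (7,10)  (5,11)  (10,12)  (11,14)  (11,15)  (11,16)  (16,17)  (17,18)  (16,20)  (20,21)  (22,24)
take (0,1); take (2,4); take (7,10); skip (5,11); take (10,12); skip (11,14); skip (11,15); take (16,17); take (17,18); take (20,21); take (22,24).
Selected 8 appointments.

8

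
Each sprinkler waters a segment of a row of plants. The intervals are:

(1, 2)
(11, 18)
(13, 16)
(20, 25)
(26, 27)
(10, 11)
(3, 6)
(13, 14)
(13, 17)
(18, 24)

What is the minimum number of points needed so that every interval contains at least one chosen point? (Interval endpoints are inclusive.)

Sorted: [1,2] [3,6] [10,11] [13,14] [13,16] [13,17] [11,18] [18,24] [20,25] [26,27]
{[1,2]} hit by 2; {[3,6]} hit by 6; {[10,11]} hit by 11; {[13,14],[13,16],[13,17],[11,18]} hit by 14; {[18,24],[20,25]} hit by 24; {[26,27]} hit by 27.
Points: 2, 6, 11, 14, 24, 27 (6 total).

6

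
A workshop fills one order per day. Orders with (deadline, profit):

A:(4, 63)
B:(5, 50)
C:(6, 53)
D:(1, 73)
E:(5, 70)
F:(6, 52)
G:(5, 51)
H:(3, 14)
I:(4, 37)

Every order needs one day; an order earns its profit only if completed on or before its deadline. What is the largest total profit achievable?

Profit order: D=73 E=70 A=63 C=53 F=52 G=51 B=50 I=37 H=14
Assign: D→slot 1, E→slot 5, A→slot 4, C→slot 6, F→slot 3, G→slot 2, B skipped, I skipped, H skipped.
Slots: [1:D] [2:G] [3:F] [4:A] [5:E] [6:C]
Profit = 73 + 51 + 52 + 63 + 70 + 53 = 362

362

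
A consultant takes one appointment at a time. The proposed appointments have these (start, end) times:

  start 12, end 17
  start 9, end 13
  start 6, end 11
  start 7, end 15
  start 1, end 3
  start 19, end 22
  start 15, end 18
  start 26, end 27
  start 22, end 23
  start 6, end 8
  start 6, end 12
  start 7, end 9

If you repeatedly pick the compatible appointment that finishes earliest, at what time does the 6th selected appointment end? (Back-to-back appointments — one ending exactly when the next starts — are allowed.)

Sort by end time and greedily take each interval whose start is ≥ the last chosen end.
By end time: (1,3), (6,8), (7,9), (6,11), (6,12), (9,13), (7,15), (12,17), (15,18), (19,22), (22,23), (26,27).
Pick (1,3); next start ≥ 3 → (6,8); next start ≥ 8 → (9,13); next start ≥ 13 → (15,18); next start ≥ 18 → (19,22); next start ≥ 22 → (22,23); next start ≥ 23 → (26,27).
Selected: (1,3) (6,8) (9,13) (15,18) (19,22) (22,23) (26,27)

23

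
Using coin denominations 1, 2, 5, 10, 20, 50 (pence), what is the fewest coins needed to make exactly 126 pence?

Use the largest denomination that fits, subtract, and repeat.
126 − 2×50→26 − 1×20→6 − 1×5→1 − 1×1→0
Total coins = 2 + 1 + 1 + 1 = 5

5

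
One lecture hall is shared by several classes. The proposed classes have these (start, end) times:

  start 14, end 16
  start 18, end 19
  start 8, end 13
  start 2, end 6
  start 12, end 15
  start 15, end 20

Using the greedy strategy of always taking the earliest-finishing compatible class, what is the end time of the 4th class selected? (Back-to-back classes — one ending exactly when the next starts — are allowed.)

19

By end time: (2,6), (8,13), (12,15), (14,16), (18,19), (15,20).
Pick (2,6); next start ≥ 6 → (8,13); next start ≥ 13 → (14,16); next start ≥ 16 → (18,19).
Selected: (2,6) (8,13) (14,16) (18,19)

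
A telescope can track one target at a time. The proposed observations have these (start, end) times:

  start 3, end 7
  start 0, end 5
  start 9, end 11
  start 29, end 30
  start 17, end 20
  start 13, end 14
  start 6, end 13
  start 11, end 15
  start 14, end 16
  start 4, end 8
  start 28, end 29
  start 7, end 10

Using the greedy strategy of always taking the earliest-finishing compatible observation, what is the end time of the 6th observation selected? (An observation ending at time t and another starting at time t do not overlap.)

29

Greedy by earliest finish: after sorting by end time, pick each interval compatible with the last pick.
Sorted by end: (0,5)  (3,7)  (4,8)  (7,10)  (9,11)  (6,13)  (13,14)  (11,15)  (14,16)  (17,20)  (28,29)  (29,30)
take (0,5); take (7,10); skip (9,11); take (13,14); skip (11,15); take (14,16); take (17,20); take (28,29); take (29,30).
Selected: (0,5) (7,10) (13,14) (14,16) (17,20) (28,29) (29,30)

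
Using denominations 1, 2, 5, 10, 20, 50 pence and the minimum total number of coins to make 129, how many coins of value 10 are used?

129 = 2×50 + 1×20 + 1×5 + 2×2
Count of 10: 0

0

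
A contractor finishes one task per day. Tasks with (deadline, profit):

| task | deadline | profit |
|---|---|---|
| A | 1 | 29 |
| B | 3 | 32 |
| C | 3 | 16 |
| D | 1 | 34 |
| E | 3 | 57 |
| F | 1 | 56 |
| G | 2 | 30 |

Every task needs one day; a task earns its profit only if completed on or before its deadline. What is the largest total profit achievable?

Sort by profit descending; place each in the latest free slot ≤ its deadline.
Profit order: E=57 F=56 D=34 B=32 G=30 A=29 C=16
Assign: E→slot 3, F→slot 1, D skipped, B→slot 2, G skipped, A skipped, C skipped.
Slots: [1:F] [2:B] [3:E]
Profit = 56 + 32 + 57 = 145

145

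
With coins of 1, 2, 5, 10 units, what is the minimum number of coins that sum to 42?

42 = 4×10 + 1×2
Total coins = 4 + 1 = 5

5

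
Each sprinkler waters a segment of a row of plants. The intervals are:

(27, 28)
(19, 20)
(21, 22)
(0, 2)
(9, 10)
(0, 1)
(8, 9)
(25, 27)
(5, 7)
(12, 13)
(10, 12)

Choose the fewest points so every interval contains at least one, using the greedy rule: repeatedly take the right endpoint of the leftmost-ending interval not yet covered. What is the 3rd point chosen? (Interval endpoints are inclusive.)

By right end: [0,1]  [0,2]  [5,7]  [8,9]  [9,10]  [10,12]  [12,13]  [19,20]  [21,22]  [25,27]  [27,28]
[0,1] uncovered → point at 1; [5,7] uncovered → point at 7; [8,9] uncovered → point at 9; [10,12] uncovered → point at 12; [19,20] uncovered → point at 20; [21,22] uncovered → point at 22; [25,27] uncovered → point at 27.
Points: 1, 7, 9, 12, 20, 22, 27 (7 total).

9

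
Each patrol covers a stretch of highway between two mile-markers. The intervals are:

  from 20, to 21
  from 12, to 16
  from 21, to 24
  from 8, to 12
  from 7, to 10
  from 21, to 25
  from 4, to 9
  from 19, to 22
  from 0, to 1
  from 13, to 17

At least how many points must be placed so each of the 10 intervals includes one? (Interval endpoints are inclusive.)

4

Process intervals by earliest right end; each time one isn't hit yet, stab at its right endpoint.
By right end: [0,1]  [4,9]  [7,10]  [8,12]  [12,16]  [13,17]  [20,21]  [19,22]  [21,24]  [21,25]
[0,1] uncovered → point at 1; [4,9] uncovered → point at 9; [12,16] uncovered → point at 16; [20,21] uncovered → point at 21.
Points: 1, 9, 16, 21 (4 total).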